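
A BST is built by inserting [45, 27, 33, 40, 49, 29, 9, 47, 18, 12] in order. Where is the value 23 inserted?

Starting tree (level order): [45, 27, 49, 9, 33, 47, None, None, 18, 29, 40, None, None, 12]
Insertion path: 45 -> 27 -> 9 -> 18
Result: insert 23 as right child of 18
Final tree (level order): [45, 27, 49, 9, 33, 47, None, None, 18, 29, 40, None, None, 12, 23]


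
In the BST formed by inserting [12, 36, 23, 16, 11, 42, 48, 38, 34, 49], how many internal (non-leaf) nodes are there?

Tree built from: [12, 36, 23, 16, 11, 42, 48, 38, 34, 49]
Tree (level-order array): [12, 11, 36, None, None, 23, 42, 16, 34, 38, 48, None, None, None, None, None, None, None, 49]
Rule: An internal node has at least one child.
Per-node child counts:
  node 12: 2 child(ren)
  node 11: 0 child(ren)
  node 36: 2 child(ren)
  node 23: 2 child(ren)
  node 16: 0 child(ren)
  node 34: 0 child(ren)
  node 42: 2 child(ren)
  node 38: 0 child(ren)
  node 48: 1 child(ren)
  node 49: 0 child(ren)
Matching nodes: [12, 36, 23, 42, 48]
Count of internal (non-leaf) nodes: 5


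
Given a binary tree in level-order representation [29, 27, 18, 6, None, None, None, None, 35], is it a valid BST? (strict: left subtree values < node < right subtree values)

Level-order array: [29, 27, 18, 6, None, None, None, None, 35]
Validate using subtree bounds (lo, hi): at each node, require lo < value < hi,
then recurse left with hi=value and right with lo=value.
Preorder trace (stopping at first violation):
  at node 29 with bounds (-inf, +inf): OK
  at node 27 with bounds (-inf, 29): OK
  at node 6 with bounds (-inf, 27): OK
  at node 35 with bounds (6, 27): VIOLATION
Node 35 violates its bound: not (6 < 35 < 27).
Result: Not a valid BST


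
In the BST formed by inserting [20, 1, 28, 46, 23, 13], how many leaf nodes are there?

Tree built from: [20, 1, 28, 46, 23, 13]
Tree (level-order array): [20, 1, 28, None, 13, 23, 46]
Rule: A leaf has 0 children.
Per-node child counts:
  node 20: 2 child(ren)
  node 1: 1 child(ren)
  node 13: 0 child(ren)
  node 28: 2 child(ren)
  node 23: 0 child(ren)
  node 46: 0 child(ren)
Matching nodes: [13, 23, 46]
Count of leaf nodes: 3


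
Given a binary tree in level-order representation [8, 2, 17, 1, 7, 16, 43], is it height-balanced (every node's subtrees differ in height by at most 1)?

Tree (level-order array): [8, 2, 17, 1, 7, 16, 43]
Definition: a tree is height-balanced if, at every node, |h(left) - h(right)| <= 1 (empty subtree has height -1).
Bottom-up per-node check:
  node 1: h_left=-1, h_right=-1, diff=0 [OK], height=0
  node 7: h_left=-1, h_right=-1, diff=0 [OK], height=0
  node 2: h_left=0, h_right=0, diff=0 [OK], height=1
  node 16: h_left=-1, h_right=-1, diff=0 [OK], height=0
  node 43: h_left=-1, h_right=-1, diff=0 [OK], height=0
  node 17: h_left=0, h_right=0, diff=0 [OK], height=1
  node 8: h_left=1, h_right=1, diff=0 [OK], height=2
All nodes satisfy the balance condition.
Result: Balanced


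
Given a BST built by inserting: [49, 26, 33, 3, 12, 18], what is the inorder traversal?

Tree insertion order: [49, 26, 33, 3, 12, 18]
Tree (level-order array): [49, 26, None, 3, 33, None, 12, None, None, None, 18]
Inorder traversal: [3, 12, 18, 26, 33, 49]


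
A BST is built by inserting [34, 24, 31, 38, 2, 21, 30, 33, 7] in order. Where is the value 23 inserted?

Starting tree (level order): [34, 24, 38, 2, 31, None, None, None, 21, 30, 33, 7]
Insertion path: 34 -> 24 -> 2 -> 21
Result: insert 23 as right child of 21
Final tree (level order): [34, 24, 38, 2, 31, None, None, None, 21, 30, 33, 7, 23]


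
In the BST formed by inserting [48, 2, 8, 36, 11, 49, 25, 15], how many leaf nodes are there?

Tree built from: [48, 2, 8, 36, 11, 49, 25, 15]
Tree (level-order array): [48, 2, 49, None, 8, None, None, None, 36, 11, None, None, 25, 15]
Rule: A leaf has 0 children.
Per-node child counts:
  node 48: 2 child(ren)
  node 2: 1 child(ren)
  node 8: 1 child(ren)
  node 36: 1 child(ren)
  node 11: 1 child(ren)
  node 25: 1 child(ren)
  node 15: 0 child(ren)
  node 49: 0 child(ren)
Matching nodes: [15, 49]
Count of leaf nodes: 2


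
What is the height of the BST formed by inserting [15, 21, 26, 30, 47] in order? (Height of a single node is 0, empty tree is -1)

Insertion order: [15, 21, 26, 30, 47]
Tree (level-order array): [15, None, 21, None, 26, None, 30, None, 47]
Compute height bottom-up (empty subtree = -1):
  height(47) = 1 + max(-1, -1) = 0
  height(30) = 1 + max(-1, 0) = 1
  height(26) = 1 + max(-1, 1) = 2
  height(21) = 1 + max(-1, 2) = 3
  height(15) = 1 + max(-1, 3) = 4
Height = 4


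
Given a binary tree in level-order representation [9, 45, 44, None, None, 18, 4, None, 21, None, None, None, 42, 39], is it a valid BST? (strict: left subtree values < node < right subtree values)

Level-order array: [9, 45, 44, None, None, 18, 4, None, 21, None, None, None, 42, 39]
Validate using subtree bounds (lo, hi): at each node, require lo < value < hi,
then recurse left with hi=value and right with lo=value.
Preorder trace (stopping at first violation):
  at node 9 with bounds (-inf, +inf): OK
  at node 45 with bounds (-inf, 9): VIOLATION
Node 45 violates its bound: not (-inf < 45 < 9).
Result: Not a valid BST


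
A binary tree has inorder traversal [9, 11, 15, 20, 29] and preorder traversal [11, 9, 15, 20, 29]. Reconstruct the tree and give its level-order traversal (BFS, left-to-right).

Inorder:  [9, 11, 15, 20, 29]
Preorder: [11, 9, 15, 20, 29]
Algorithm: preorder visits root first, so consume preorder in order;
for each root, split the current inorder slice at that value into
left-subtree inorder and right-subtree inorder, then recurse.
Recursive splits:
  root=11; inorder splits into left=[9], right=[15, 20, 29]
  root=9; inorder splits into left=[], right=[]
  root=15; inorder splits into left=[], right=[20, 29]
  root=20; inorder splits into left=[], right=[29]
  root=29; inorder splits into left=[], right=[]
Reconstructed level-order: [11, 9, 15, 20, 29]


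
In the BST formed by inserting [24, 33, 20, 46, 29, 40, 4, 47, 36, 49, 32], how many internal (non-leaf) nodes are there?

Tree built from: [24, 33, 20, 46, 29, 40, 4, 47, 36, 49, 32]
Tree (level-order array): [24, 20, 33, 4, None, 29, 46, None, None, None, 32, 40, 47, None, None, 36, None, None, 49]
Rule: An internal node has at least one child.
Per-node child counts:
  node 24: 2 child(ren)
  node 20: 1 child(ren)
  node 4: 0 child(ren)
  node 33: 2 child(ren)
  node 29: 1 child(ren)
  node 32: 0 child(ren)
  node 46: 2 child(ren)
  node 40: 1 child(ren)
  node 36: 0 child(ren)
  node 47: 1 child(ren)
  node 49: 0 child(ren)
Matching nodes: [24, 20, 33, 29, 46, 40, 47]
Count of internal (non-leaf) nodes: 7


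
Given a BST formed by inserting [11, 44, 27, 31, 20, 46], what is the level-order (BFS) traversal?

Tree insertion order: [11, 44, 27, 31, 20, 46]
Tree (level-order array): [11, None, 44, 27, 46, 20, 31]
BFS from the root, enqueuing left then right child of each popped node:
  queue [11] -> pop 11, enqueue [44], visited so far: [11]
  queue [44] -> pop 44, enqueue [27, 46], visited so far: [11, 44]
  queue [27, 46] -> pop 27, enqueue [20, 31], visited so far: [11, 44, 27]
  queue [46, 20, 31] -> pop 46, enqueue [none], visited so far: [11, 44, 27, 46]
  queue [20, 31] -> pop 20, enqueue [none], visited so far: [11, 44, 27, 46, 20]
  queue [31] -> pop 31, enqueue [none], visited so far: [11, 44, 27, 46, 20, 31]
Result: [11, 44, 27, 46, 20, 31]


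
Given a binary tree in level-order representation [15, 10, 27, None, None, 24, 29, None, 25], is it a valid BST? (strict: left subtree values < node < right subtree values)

Level-order array: [15, 10, 27, None, None, 24, 29, None, 25]
Validate using subtree bounds (lo, hi): at each node, require lo < value < hi,
then recurse left with hi=value and right with lo=value.
Preorder trace (stopping at first violation):
  at node 15 with bounds (-inf, +inf): OK
  at node 10 with bounds (-inf, 15): OK
  at node 27 with bounds (15, +inf): OK
  at node 24 with bounds (15, 27): OK
  at node 25 with bounds (24, 27): OK
  at node 29 with bounds (27, +inf): OK
No violation found at any node.
Result: Valid BST


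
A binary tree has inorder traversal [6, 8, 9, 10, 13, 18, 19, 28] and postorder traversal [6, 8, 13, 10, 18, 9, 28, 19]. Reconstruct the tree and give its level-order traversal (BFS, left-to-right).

Inorder:   [6, 8, 9, 10, 13, 18, 19, 28]
Postorder: [6, 8, 13, 10, 18, 9, 28, 19]
Algorithm: postorder visits root last, so walk postorder right-to-left;
each value is the root of the current inorder slice — split it at that
value, recurse on the right subtree first, then the left.
Recursive splits:
  root=19; inorder splits into left=[6, 8, 9, 10, 13, 18], right=[28]
  root=28; inorder splits into left=[], right=[]
  root=9; inorder splits into left=[6, 8], right=[10, 13, 18]
  root=18; inorder splits into left=[10, 13], right=[]
  root=10; inorder splits into left=[], right=[13]
  root=13; inorder splits into left=[], right=[]
  root=8; inorder splits into left=[6], right=[]
  root=6; inorder splits into left=[], right=[]
Reconstructed level-order: [19, 9, 28, 8, 18, 6, 10, 13]


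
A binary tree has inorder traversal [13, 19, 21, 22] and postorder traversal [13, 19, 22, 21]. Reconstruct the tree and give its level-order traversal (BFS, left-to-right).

Inorder:   [13, 19, 21, 22]
Postorder: [13, 19, 22, 21]
Algorithm: postorder visits root last, so walk postorder right-to-left;
each value is the root of the current inorder slice — split it at that
value, recurse on the right subtree first, then the left.
Recursive splits:
  root=21; inorder splits into left=[13, 19], right=[22]
  root=22; inorder splits into left=[], right=[]
  root=19; inorder splits into left=[13], right=[]
  root=13; inorder splits into left=[], right=[]
Reconstructed level-order: [21, 19, 22, 13]


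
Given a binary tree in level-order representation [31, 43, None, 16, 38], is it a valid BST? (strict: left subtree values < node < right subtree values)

Level-order array: [31, 43, None, 16, 38]
Validate using subtree bounds (lo, hi): at each node, require lo < value < hi,
then recurse left with hi=value and right with lo=value.
Preorder trace (stopping at first violation):
  at node 31 with bounds (-inf, +inf): OK
  at node 43 with bounds (-inf, 31): VIOLATION
Node 43 violates its bound: not (-inf < 43 < 31).
Result: Not a valid BST


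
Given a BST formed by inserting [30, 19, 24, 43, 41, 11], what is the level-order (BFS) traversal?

Tree insertion order: [30, 19, 24, 43, 41, 11]
Tree (level-order array): [30, 19, 43, 11, 24, 41]
BFS from the root, enqueuing left then right child of each popped node:
  queue [30] -> pop 30, enqueue [19, 43], visited so far: [30]
  queue [19, 43] -> pop 19, enqueue [11, 24], visited so far: [30, 19]
  queue [43, 11, 24] -> pop 43, enqueue [41], visited so far: [30, 19, 43]
  queue [11, 24, 41] -> pop 11, enqueue [none], visited so far: [30, 19, 43, 11]
  queue [24, 41] -> pop 24, enqueue [none], visited so far: [30, 19, 43, 11, 24]
  queue [41] -> pop 41, enqueue [none], visited so far: [30, 19, 43, 11, 24, 41]
Result: [30, 19, 43, 11, 24, 41]


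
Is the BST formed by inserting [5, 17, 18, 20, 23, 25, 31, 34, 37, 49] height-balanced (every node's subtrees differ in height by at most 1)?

Tree (level-order array): [5, None, 17, None, 18, None, 20, None, 23, None, 25, None, 31, None, 34, None, 37, None, 49]
Definition: a tree is height-balanced if, at every node, |h(left) - h(right)| <= 1 (empty subtree has height -1).
Bottom-up per-node check:
  node 49: h_left=-1, h_right=-1, diff=0 [OK], height=0
  node 37: h_left=-1, h_right=0, diff=1 [OK], height=1
  node 34: h_left=-1, h_right=1, diff=2 [FAIL (|-1-1|=2 > 1)], height=2
  node 31: h_left=-1, h_right=2, diff=3 [FAIL (|-1-2|=3 > 1)], height=3
  node 25: h_left=-1, h_right=3, diff=4 [FAIL (|-1-3|=4 > 1)], height=4
  node 23: h_left=-1, h_right=4, diff=5 [FAIL (|-1-4|=5 > 1)], height=5
  node 20: h_left=-1, h_right=5, diff=6 [FAIL (|-1-5|=6 > 1)], height=6
  node 18: h_left=-1, h_right=6, diff=7 [FAIL (|-1-6|=7 > 1)], height=7
  node 17: h_left=-1, h_right=7, diff=8 [FAIL (|-1-7|=8 > 1)], height=8
  node 5: h_left=-1, h_right=8, diff=9 [FAIL (|-1-8|=9 > 1)], height=9
Node 34 violates the condition: |-1 - 1| = 2 > 1.
Result: Not balanced


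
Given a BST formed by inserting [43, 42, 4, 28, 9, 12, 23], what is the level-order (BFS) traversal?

Tree insertion order: [43, 42, 4, 28, 9, 12, 23]
Tree (level-order array): [43, 42, None, 4, None, None, 28, 9, None, None, 12, None, 23]
BFS from the root, enqueuing left then right child of each popped node:
  queue [43] -> pop 43, enqueue [42], visited so far: [43]
  queue [42] -> pop 42, enqueue [4], visited so far: [43, 42]
  queue [4] -> pop 4, enqueue [28], visited so far: [43, 42, 4]
  queue [28] -> pop 28, enqueue [9], visited so far: [43, 42, 4, 28]
  queue [9] -> pop 9, enqueue [12], visited so far: [43, 42, 4, 28, 9]
  queue [12] -> pop 12, enqueue [23], visited so far: [43, 42, 4, 28, 9, 12]
  queue [23] -> pop 23, enqueue [none], visited so far: [43, 42, 4, 28, 9, 12, 23]
Result: [43, 42, 4, 28, 9, 12, 23]


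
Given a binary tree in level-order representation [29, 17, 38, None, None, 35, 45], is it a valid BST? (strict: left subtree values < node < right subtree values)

Level-order array: [29, 17, 38, None, None, 35, 45]
Validate using subtree bounds (lo, hi): at each node, require lo < value < hi,
then recurse left with hi=value and right with lo=value.
Preorder trace (stopping at first violation):
  at node 29 with bounds (-inf, +inf): OK
  at node 17 with bounds (-inf, 29): OK
  at node 38 with bounds (29, +inf): OK
  at node 35 with bounds (29, 38): OK
  at node 45 with bounds (38, +inf): OK
No violation found at any node.
Result: Valid BST


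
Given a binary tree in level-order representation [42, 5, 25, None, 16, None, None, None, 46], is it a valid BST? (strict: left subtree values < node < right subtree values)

Level-order array: [42, 5, 25, None, 16, None, None, None, 46]
Validate using subtree bounds (lo, hi): at each node, require lo < value < hi,
then recurse left with hi=value and right with lo=value.
Preorder trace (stopping at first violation):
  at node 42 with bounds (-inf, +inf): OK
  at node 5 with bounds (-inf, 42): OK
  at node 16 with bounds (5, 42): OK
  at node 46 with bounds (16, 42): VIOLATION
Node 46 violates its bound: not (16 < 46 < 42).
Result: Not a valid BST


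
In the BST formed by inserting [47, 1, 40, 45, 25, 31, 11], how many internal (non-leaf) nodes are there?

Tree built from: [47, 1, 40, 45, 25, 31, 11]
Tree (level-order array): [47, 1, None, None, 40, 25, 45, 11, 31]
Rule: An internal node has at least one child.
Per-node child counts:
  node 47: 1 child(ren)
  node 1: 1 child(ren)
  node 40: 2 child(ren)
  node 25: 2 child(ren)
  node 11: 0 child(ren)
  node 31: 0 child(ren)
  node 45: 0 child(ren)
Matching nodes: [47, 1, 40, 25]
Count of internal (non-leaf) nodes: 4


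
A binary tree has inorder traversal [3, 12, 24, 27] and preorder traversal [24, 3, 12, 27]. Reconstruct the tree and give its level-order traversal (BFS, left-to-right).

Inorder:  [3, 12, 24, 27]
Preorder: [24, 3, 12, 27]
Algorithm: preorder visits root first, so consume preorder in order;
for each root, split the current inorder slice at that value into
left-subtree inorder and right-subtree inorder, then recurse.
Recursive splits:
  root=24; inorder splits into left=[3, 12], right=[27]
  root=3; inorder splits into left=[], right=[12]
  root=12; inorder splits into left=[], right=[]
  root=27; inorder splits into left=[], right=[]
Reconstructed level-order: [24, 3, 27, 12]


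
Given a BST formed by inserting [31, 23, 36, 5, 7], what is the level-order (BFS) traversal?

Tree insertion order: [31, 23, 36, 5, 7]
Tree (level-order array): [31, 23, 36, 5, None, None, None, None, 7]
BFS from the root, enqueuing left then right child of each popped node:
  queue [31] -> pop 31, enqueue [23, 36], visited so far: [31]
  queue [23, 36] -> pop 23, enqueue [5], visited so far: [31, 23]
  queue [36, 5] -> pop 36, enqueue [none], visited so far: [31, 23, 36]
  queue [5] -> pop 5, enqueue [7], visited so far: [31, 23, 36, 5]
  queue [7] -> pop 7, enqueue [none], visited so far: [31, 23, 36, 5, 7]
Result: [31, 23, 36, 5, 7]


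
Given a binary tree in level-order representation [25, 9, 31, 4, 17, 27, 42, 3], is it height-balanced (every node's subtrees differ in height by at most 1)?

Tree (level-order array): [25, 9, 31, 4, 17, 27, 42, 3]
Definition: a tree is height-balanced if, at every node, |h(left) - h(right)| <= 1 (empty subtree has height -1).
Bottom-up per-node check:
  node 3: h_left=-1, h_right=-1, diff=0 [OK], height=0
  node 4: h_left=0, h_right=-1, diff=1 [OK], height=1
  node 17: h_left=-1, h_right=-1, diff=0 [OK], height=0
  node 9: h_left=1, h_right=0, diff=1 [OK], height=2
  node 27: h_left=-1, h_right=-1, diff=0 [OK], height=0
  node 42: h_left=-1, h_right=-1, diff=0 [OK], height=0
  node 31: h_left=0, h_right=0, diff=0 [OK], height=1
  node 25: h_left=2, h_right=1, diff=1 [OK], height=3
All nodes satisfy the balance condition.
Result: Balanced


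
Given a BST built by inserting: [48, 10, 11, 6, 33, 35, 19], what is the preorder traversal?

Tree insertion order: [48, 10, 11, 6, 33, 35, 19]
Tree (level-order array): [48, 10, None, 6, 11, None, None, None, 33, 19, 35]
Preorder traversal: [48, 10, 6, 11, 33, 19, 35]


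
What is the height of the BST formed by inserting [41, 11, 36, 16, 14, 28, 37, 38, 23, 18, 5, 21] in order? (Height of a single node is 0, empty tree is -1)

Insertion order: [41, 11, 36, 16, 14, 28, 37, 38, 23, 18, 5, 21]
Tree (level-order array): [41, 11, None, 5, 36, None, None, 16, 37, 14, 28, None, 38, None, None, 23, None, None, None, 18, None, None, 21]
Compute height bottom-up (empty subtree = -1):
  height(5) = 1 + max(-1, -1) = 0
  height(14) = 1 + max(-1, -1) = 0
  height(21) = 1 + max(-1, -1) = 0
  height(18) = 1 + max(-1, 0) = 1
  height(23) = 1 + max(1, -1) = 2
  height(28) = 1 + max(2, -1) = 3
  height(16) = 1 + max(0, 3) = 4
  height(38) = 1 + max(-1, -1) = 0
  height(37) = 1 + max(-1, 0) = 1
  height(36) = 1 + max(4, 1) = 5
  height(11) = 1 + max(0, 5) = 6
  height(41) = 1 + max(6, -1) = 7
Height = 7


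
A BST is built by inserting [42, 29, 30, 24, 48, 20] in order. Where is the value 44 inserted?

Starting tree (level order): [42, 29, 48, 24, 30, None, None, 20]
Insertion path: 42 -> 48
Result: insert 44 as left child of 48
Final tree (level order): [42, 29, 48, 24, 30, 44, None, 20]


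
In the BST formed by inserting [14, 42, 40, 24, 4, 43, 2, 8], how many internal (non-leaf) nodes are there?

Tree built from: [14, 42, 40, 24, 4, 43, 2, 8]
Tree (level-order array): [14, 4, 42, 2, 8, 40, 43, None, None, None, None, 24]
Rule: An internal node has at least one child.
Per-node child counts:
  node 14: 2 child(ren)
  node 4: 2 child(ren)
  node 2: 0 child(ren)
  node 8: 0 child(ren)
  node 42: 2 child(ren)
  node 40: 1 child(ren)
  node 24: 0 child(ren)
  node 43: 0 child(ren)
Matching nodes: [14, 4, 42, 40]
Count of internal (non-leaf) nodes: 4


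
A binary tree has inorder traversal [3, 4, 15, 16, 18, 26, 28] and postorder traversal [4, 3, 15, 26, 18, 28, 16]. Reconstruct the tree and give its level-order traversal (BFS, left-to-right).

Inorder:   [3, 4, 15, 16, 18, 26, 28]
Postorder: [4, 3, 15, 26, 18, 28, 16]
Algorithm: postorder visits root last, so walk postorder right-to-left;
each value is the root of the current inorder slice — split it at that
value, recurse on the right subtree first, then the left.
Recursive splits:
  root=16; inorder splits into left=[3, 4, 15], right=[18, 26, 28]
  root=28; inorder splits into left=[18, 26], right=[]
  root=18; inorder splits into left=[], right=[26]
  root=26; inorder splits into left=[], right=[]
  root=15; inorder splits into left=[3, 4], right=[]
  root=3; inorder splits into left=[], right=[4]
  root=4; inorder splits into left=[], right=[]
Reconstructed level-order: [16, 15, 28, 3, 18, 4, 26]


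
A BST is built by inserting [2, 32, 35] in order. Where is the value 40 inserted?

Starting tree (level order): [2, None, 32, None, 35]
Insertion path: 2 -> 32 -> 35
Result: insert 40 as right child of 35
Final tree (level order): [2, None, 32, None, 35, None, 40]


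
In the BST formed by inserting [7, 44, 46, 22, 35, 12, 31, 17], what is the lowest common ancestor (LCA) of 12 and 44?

Tree insertion order: [7, 44, 46, 22, 35, 12, 31, 17]
Tree (level-order array): [7, None, 44, 22, 46, 12, 35, None, None, None, 17, 31]
In a BST, the LCA of p=12, q=44 is the first node v on the
root-to-leaf path with p <= v <= q (go left if both < v, right if both > v).
Walk from root:
  at 7: both 12 and 44 > 7, go right
  at 44: 12 <= 44 <= 44, this is the LCA
LCA = 44


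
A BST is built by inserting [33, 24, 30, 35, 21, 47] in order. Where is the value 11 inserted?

Starting tree (level order): [33, 24, 35, 21, 30, None, 47]
Insertion path: 33 -> 24 -> 21
Result: insert 11 as left child of 21
Final tree (level order): [33, 24, 35, 21, 30, None, 47, 11]


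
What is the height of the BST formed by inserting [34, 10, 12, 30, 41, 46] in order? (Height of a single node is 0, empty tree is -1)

Insertion order: [34, 10, 12, 30, 41, 46]
Tree (level-order array): [34, 10, 41, None, 12, None, 46, None, 30]
Compute height bottom-up (empty subtree = -1):
  height(30) = 1 + max(-1, -1) = 0
  height(12) = 1 + max(-1, 0) = 1
  height(10) = 1 + max(-1, 1) = 2
  height(46) = 1 + max(-1, -1) = 0
  height(41) = 1 + max(-1, 0) = 1
  height(34) = 1 + max(2, 1) = 3
Height = 3


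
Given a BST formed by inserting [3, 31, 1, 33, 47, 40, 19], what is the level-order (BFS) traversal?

Tree insertion order: [3, 31, 1, 33, 47, 40, 19]
Tree (level-order array): [3, 1, 31, None, None, 19, 33, None, None, None, 47, 40]
BFS from the root, enqueuing left then right child of each popped node:
  queue [3] -> pop 3, enqueue [1, 31], visited so far: [3]
  queue [1, 31] -> pop 1, enqueue [none], visited so far: [3, 1]
  queue [31] -> pop 31, enqueue [19, 33], visited so far: [3, 1, 31]
  queue [19, 33] -> pop 19, enqueue [none], visited so far: [3, 1, 31, 19]
  queue [33] -> pop 33, enqueue [47], visited so far: [3, 1, 31, 19, 33]
  queue [47] -> pop 47, enqueue [40], visited so far: [3, 1, 31, 19, 33, 47]
  queue [40] -> pop 40, enqueue [none], visited so far: [3, 1, 31, 19, 33, 47, 40]
Result: [3, 1, 31, 19, 33, 47, 40]


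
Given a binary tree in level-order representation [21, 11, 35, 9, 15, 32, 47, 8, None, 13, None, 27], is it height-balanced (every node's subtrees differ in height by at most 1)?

Tree (level-order array): [21, 11, 35, 9, 15, 32, 47, 8, None, 13, None, 27]
Definition: a tree is height-balanced if, at every node, |h(left) - h(right)| <= 1 (empty subtree has height -1).
Bottom-up per-node check:
  node 8: h_left=-1, h_right=-1, diff=0 [OK], height=0
  node 9: h_left=0, h_right=-1, diff=1 [OK], height=1
  node 13: h_left=-1, h_right=-1, diff=0 [OK], height=0
  node 15: h_left=0, h_right=-1, diff=1 [OK], height=1
  node 11: h_left=1, h_right=1, diff=0 [OK], height=2
  node 27: h_left=-1, h_right=-1, diff=0 [OK], height=0
  node 32: h_left=0, h_right=-1, diff=1 [OK], height=1
  node 47: h_left=-1, h_right=-1, diff=0 [OK], height=0
  node 35: h_left=1, h_right=0, diff=1 [OK], height=2
  node 21: h_left=2, h_right=2, diff=0 [OK], height=3
All nodes satisfy the balance condition.
Result: Balanced


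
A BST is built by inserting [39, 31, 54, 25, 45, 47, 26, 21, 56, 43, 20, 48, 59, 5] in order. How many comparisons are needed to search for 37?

Search path for 37: 39 -> 31
Found: False
Comparisons: 2


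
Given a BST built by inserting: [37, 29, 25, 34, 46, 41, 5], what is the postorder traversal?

Tree insertion order: [37, 29, 25, 34, 46, 41, 5]
Tree (level-order array): [37, 29, 46, 25, 34, 41, None, 5]
Postorder traversal: [5, 25, 34, 29, 41, 46, 37]


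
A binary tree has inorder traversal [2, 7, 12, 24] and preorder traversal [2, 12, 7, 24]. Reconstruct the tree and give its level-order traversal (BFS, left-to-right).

Inorder:  [2, 7, 12, 24]
Preorder: [2, 12, 7, 24]
Algorithm: preorder visits root first, so consume preorder in order;
for each root, split the current inorder slice at that value into
left-subtree inorder and right-subtree inorder, then recurse.
Recursive splits:
  root=2; inorder splits into left=[], right=[7, 12, 24]
  root=12; inorder splits into left=[7], right=[24]
  root=7; inorder splits into left=[], right=[]
  root=24; inorder splits into left=[], right=[]
Reconstructed level-order: [2, 12, 7, 24]


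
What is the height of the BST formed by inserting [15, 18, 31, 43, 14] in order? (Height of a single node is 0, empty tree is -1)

Insertion order: [15, 18, 31, 43, 14]
Tree (level-order array): [15, 14, 18, None, None, None, 31, None, 43]
Compute height bottom-up (empty subtree = -1):
  height(14) = 1 + max(-1, -1) = 0
  height(43) = 1 + max(-1, -1) = 0
  height(31) = 1 + max(-1, 0) = 1
  height(18) = 1 + max(-1, 1) = 2
  height(15) = 1 + max(0, 2) = 3
Height = 3


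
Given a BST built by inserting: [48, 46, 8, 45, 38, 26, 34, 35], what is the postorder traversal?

Tree insertion order: [48, 46, 8, 45, 38, 26, 34, 35]
Tree (level-order array): [48, 46, None, 8, None, None, 45, 38, None, 26, None, None, 34, None, 35]
Postorder traversal: [35, 34, 26, 38, 45, 8, 46, 48]


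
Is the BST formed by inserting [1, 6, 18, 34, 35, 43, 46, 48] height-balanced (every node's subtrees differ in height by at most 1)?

Tree (level-order array): [1, None, 6, None, 18, None, 34, None, 35, None, 43, None, 46, None, 48]
Definition: a tree is height-balanced if, at every node, |h(left) - h(right)| <= 1 (empty subtree has height -1).
Bottom-up per-node check:
  node 48: h_left=-1, h_right=-1, diff=0 [OK], height=0
  node 46: h_left=-1, h_right=0, diff=1 [OK], height=1
  node 43: h_left=-1, h_right=1, diff=2 [FAIL (|-1-1|=2 > 1)], height=2
  node 35: h_left=-1, h_right=2, diff=3 [FAIL (|-1-2|=3 > 1)], height=3
  node 34: h_left=-1, h_right=3, diff=4 [FAIL (|-1-3|=4 > 1)], height=4
  node 18: h_left=-1, h_right=4, diff=5 [FAIL (|-1-4|=5 > 1)], height=5
  node 6: h_left=-1, h_right=5, diff=6 [FAIL (|-1-5|=6 > 1)], height=6
  node 1: h_left=-1, h_right=6, diff=7 [FAIL (|-1-6|=7 > 1)], height=7
Node 43 violates the condition: |-1 - 1| = 2 > 1.
Result: Not balanced


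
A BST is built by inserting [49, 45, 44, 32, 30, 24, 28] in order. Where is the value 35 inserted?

Starting tree (level order): [49, 45, None, 44, None, 32, None, 30, None, 24, None, None, 28]
Insertion path: 49 -> 45 -> 44 -> 32
Result: insert 35 as right child of 32
Final tree (level order): [49, 45, None, 44, None, 32, None, 30, 35, 24, None, None, None, None, 28]


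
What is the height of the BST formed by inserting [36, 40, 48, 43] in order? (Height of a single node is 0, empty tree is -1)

Insertion order: [36, 40, 48, 43]
Tree (level-order array): [36, None, 40, None, 48, 43]
Compute height bottom-up (empty subtree = -1):
  height(43) = 1 + max(-1, -1) = 0
  height(48) = 1 + max(0, -1) = 1
  height(40) = 1 + max(-1, 1) = 2
  height(36) = 1 + max(-1, 2) = 3
Height = 3


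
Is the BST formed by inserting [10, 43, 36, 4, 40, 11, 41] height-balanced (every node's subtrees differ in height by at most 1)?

Tree (level-order array): [10, 4, 43, None, None, 36, None, 11, 40, None, None, None, 41]
Definition: a tree is height-balanced if, at every node, |h(left) - h(right)| <= 1 (empty subtree has height -1).
Bottom-up per-node check:
  node 4: h_left=-1, h_right=-1, diff=0 [OK], height=0
  node 11: h_left=-1, h_right=-1, diff=0 [OK], height=0
  node 41: h_left=-1, h_right=-1, diff=0 [OK], height=0
  node 40: h_left=-1, h_right=0, diff=1 [OK], height=1
  node 36: h_left=0, h_right=1, diff=1 [OK], height=2
  node 43: h_left=2, h_right=-1, diff=3 [FAIL (|2--1|=3 > 1)], height=3
  node 10: h_left=0, h_right=3, diff=3 [FAIL (|0-3|=3 > 1)], height=4
Node 43 violates the condition: |2 - -1| = 3 > 1.
Result: Not balanced


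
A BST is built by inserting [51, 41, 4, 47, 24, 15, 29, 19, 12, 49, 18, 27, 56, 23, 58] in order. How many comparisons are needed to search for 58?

Search path for 58: 51 -> 56 -> 58
Found: True
Comparisons: 3


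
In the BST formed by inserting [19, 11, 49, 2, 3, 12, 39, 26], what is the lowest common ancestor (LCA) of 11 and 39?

Tree insertion order: [19, 11, 49, 2, 3, 12, 39, 26]
Tree (level-order array): [19, 11, 49, 2, 12, 39, None, None, 3, None, None, 26]
In a BST, the LCA of p=11, q=39 is the first node v on the
root-to-leaf path with p <= v <= q (go left if both < v, right if both > v).
Walk from root:
  at 19: 11 <= 19 <= 39, this is the LCA
LCA = 19


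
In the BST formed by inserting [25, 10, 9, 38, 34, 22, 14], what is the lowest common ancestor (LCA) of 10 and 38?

Tree insertion order: [25, 10, 9, 38, 34, 22, 14]
Tree (level-order array): [25, 10, 38, 9, 22, 34, None, None, None, 14]
In a BST, the LCA of p=10, q=38 is the first node v on the
root-to-leaf path with p <= v <= q (go left if both < v, right if both > v).
Walk from root:
  at 25: 10 <= 25 <= 38, this is the LCA
LCA = 25


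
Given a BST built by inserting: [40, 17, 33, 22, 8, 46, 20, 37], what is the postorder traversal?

Tree insertion order: [40, 17, 33, 22, 8, 46, 20, 37]
Tree (level-order array): [40, 17, 46, 8, 33, None, None, None, None, 22, 37, 20]
Postorder traversal: [8, 20, 22, 37, 33, 17, 46, 40]


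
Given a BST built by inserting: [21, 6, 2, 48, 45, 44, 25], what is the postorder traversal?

Tree insertion order: [21, 6, 2, 48, 45, 44, 25]
Tree (level-order array): [21, 6, 48, 2, None, 45, None, None, None, 44, None, 25]
Postorder traversal: [2, 6, 25, 44, 45, 48, 21]


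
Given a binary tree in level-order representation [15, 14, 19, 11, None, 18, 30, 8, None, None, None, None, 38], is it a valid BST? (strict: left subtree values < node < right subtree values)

Level-order array: [15, 14, 19, 11, None, 18, 30, 8, None, None, None, None, 38]
Validate using subtree bounds (lo, hi): at each node, require lo < value < hi,
then recurse left with hi=value and right with lo=value.
Preorder trace (stopping at first violation):
  at node 15 with bounds (-inf, +inf): OK
  at node 14 with bounds (-inf, 15): OK
  at node 11 with bounds (-inf, 14): OK
  at node 8 with bounds (-inf, 11): OK
  at node 19 with bounds (15, +inf): OK
  at node 18 with bounds (15, 19): OK
  at node 30 with bounds (19, +inf): OK
  at node 38 with bounds (30, +inf): OK
No violation found at any node.
Result: Valid BST


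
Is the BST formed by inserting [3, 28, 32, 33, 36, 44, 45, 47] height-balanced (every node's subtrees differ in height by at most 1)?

Tree (level-order array): [3, None, 28, None, 32, None, 33, None, 36, None, 44, None, 45, None, 47]
Definition: a tree is height-balanced if, at every node, |h(left) - h(right)| <= 1 (empty subtree has height -1).
Bottom-up per-node check:
  node 47: h_left=-1, h_right=-1, diff=0 [OK], height=0
  node 45: h_left=-1, h_right=0, diff=1 [OK], height=1
  node 44: h_left=-1, h_right=1, diff=2 [FAIL (|-1-1|=2 > 1)], height=2
  node 36: h_left=-1, h_right=2, diff=3 [FAIL (|-1-2|=3 > 1)], height=3
  node 33: h_left=-1, h_right=3, diff=4 [FAIL (|-1-3|=4 > 1)], height=4
  node 32: h_left=-1, h_right=4, diff=5 [FAIL (|-1-4|=5 > 1)], height=5
  node 28: h_left=-1, h_right=5, diff=6 [FAIL (|-1-5|=6 > 1)], height=6
  node 3: h_left=-1, h_right=6, diff=7 [FAIL (|-1-6|=7 > 1)], height=7
Node 44 violates the condition: |-1 - 1| = 2 > 1.
Result: Not balanced


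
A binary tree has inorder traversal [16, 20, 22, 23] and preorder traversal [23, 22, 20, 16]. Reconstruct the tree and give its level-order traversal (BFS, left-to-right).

Inorder:  [16, 20, 22, 23]
Preorder: [23, 22, 20, 16]
Algorithm: preorder visits root first, so consume preorder in order;
for each root, split the current inorder slice at that value into
left-subtree inorder and right-subtree inorder, then recurse.
Recursive splits:
  root=23; inorder splits into left=[16, 20, 22], right=[]
  root=22; inorder splits into left=[16, 20], right=[]
  root=20; inorder splits into left=[16], right=[]
  root=16; inorder splits into left=[], right=[]
Reconstructed level-order: [23, 22, 20, 16]


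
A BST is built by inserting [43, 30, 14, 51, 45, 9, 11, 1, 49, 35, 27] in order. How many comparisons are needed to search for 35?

Search path for 35: 43 -> 30 -> 35
Found: True
Comparisons: 3


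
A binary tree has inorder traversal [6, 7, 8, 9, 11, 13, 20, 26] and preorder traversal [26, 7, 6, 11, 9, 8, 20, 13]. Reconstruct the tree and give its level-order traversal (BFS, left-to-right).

Inorder:  [6, 7, 8, 9, 11, 13, 20, 26]
Preorder: [26, 7, 6, 11, 9, 8, 20, 13]
Algorithm: preorder visits root first, so consume preorder in order;
for each root, split the current inorder slice at that value into
left-subtree inorder and right-subtree inorder, then recurse.
Recursive splits:
  root=26; inorder splits into left=[6, 7, 8, 9, 11, 13, 20], right=[]
  root=7; inorder splits into left=[6], right=[8, 9, 11, 13, 20]
  root=6; inorder splits into left=[], right=[]
  root=11; inorder splits into left=[8, 9], right=[13, 20]
  root=9; inorder splits into left=[8], right=[]
  root=8; inorder splits into left=[], right=[]
  root=20; inorder splits into left=[13], right=[]
  root=13; inorder splits into left=[], right=[]
Reconstructed level-order: [26, 7, 6, 11, 9, 20, 8, 13]


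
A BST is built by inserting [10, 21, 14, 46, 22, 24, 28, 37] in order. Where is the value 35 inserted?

Starting tree (level order): [10, None, 21, 14, 46, None, None, 22, None, None, 24, None, 28, None, 37]
Insertion path: 10 -> 21 -> 46 -> 22 -> 24 -> 28 -> 37
Result: insert 35 as left child of 37
Final tree (level order): [10, None, 21, 14, 46, None, None, 22, None, None, 24, None, 28, None, 37, 35]


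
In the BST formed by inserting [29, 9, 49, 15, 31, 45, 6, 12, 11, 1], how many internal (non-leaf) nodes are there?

Tree built from: [29, 9, 49, 15, 31, 45, 6, 12, 11, 1]
Tree (level-order array): [29, 9, 49, 6, 15, 31, None, 1, None, 12, None, None, 45, None, None, 11]
Rule: An internal node has at least one child.
Per-node child counts:
  node 29: 2 child(ren)
  node 9: 2 child(ren)
  node 6: 1 child(ren)
  node 1: 0 child(ren)
  node 15: 1 child(ren)
  node 12: 1 child(ren)
  node 11: 0 child(ren)
  node 49: 1 child(ren)
  node 31: 1 child(ren)
  node 45: 0 child(ren)
Matching nodes: [29, 9, 6, 15, 12, 49, 31]
Count of internal (non-leaf) nodes: 7


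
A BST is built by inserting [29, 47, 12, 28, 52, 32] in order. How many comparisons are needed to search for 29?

Search path for 29: 29
Found: True
Comparisons: 1


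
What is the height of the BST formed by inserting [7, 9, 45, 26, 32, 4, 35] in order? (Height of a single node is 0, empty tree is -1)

Insertion order: [7, 9, 45, 26, 32, 4, 35]
Tree (level-order array): [7, 4, 9, None, None, None, 45, 26, None, None, 32, None, 35]
Compute height bottom-up (empty subtree = -1):
  height(4) = 1 + max(-1, -1) = 0
  height(35) = 1 + max(-1, -1) = 0
  height(32) = 1 + max(-1, 0) = 1
  height(26) = 1 + max(-1, 1) = 2
  height(45) = 1 + max(2, -1) = 3
  height(9) = 1 + max(-1, 3) = 4
  height(7) = 1 + max(0, 4) = 5
Height = 5


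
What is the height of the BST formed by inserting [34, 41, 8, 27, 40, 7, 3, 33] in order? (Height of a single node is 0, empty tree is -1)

Insertion order: [34, 41, 8, 27, 40, 7, 3, 33]
Tree (level-order array): [34, 8, 41, 7, 27, 40, None, 3, None, None, 33]
Compute height bottom-up (empty subtree = -1):
  height(3) = 1 + max(-1, -1) = 0
  height(7) = 1 + max(0, -1) = 1
  height(33) = 1 + max(-1, -1) = 0
  height(27) = 1 + max(-1, 0) = 1
  height(8) = 1 + max(1, 1) = 2
  height(40) = 1 + max(-1, -1) = 0
  height(41) = 1 + max(0, -1) = 1
  height(34) = 1 + max(2, 1) = 3
Height = 3


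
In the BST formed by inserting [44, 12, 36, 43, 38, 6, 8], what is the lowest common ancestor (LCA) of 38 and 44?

Tree insertion order: [44, 12, 36, 43, 38, 6, 8]
Tree (level-order array): [44, 12, None, 6, 36, None, 8, None, 43, None, None, 38]
In a BST, the LCA of p=38, q=44 is the first node v on the
root-to-leaf path with p <= v <= q (go left if both < v, right if both > v).
Walk from root:
  at 44: 38 <= 44 <= 44, this is the LCA
LCA = 44


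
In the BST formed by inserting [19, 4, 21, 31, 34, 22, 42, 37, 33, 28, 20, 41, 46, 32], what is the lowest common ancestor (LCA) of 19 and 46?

Tree insertion order: [19, 4, 21, 31, 34, 22, 42, 37, 33, 28, 20, 41, 46, 32]
Tree (level-order array): [19, 4, 21, None, None, 20, 31, None, None, 22, 34, None, 28, 33, 42, None, None, 32, None, 37, 46, None, None, None, 41]
In a BST, the LCA of p=19, q=46 is the first node v on the
root-to-leaf path with p <= v <= q (go left if both < v, right if both > v).
Walk from root:
  at 19: 19 <= 19 <= 46, this is the LCA
LCA = 19


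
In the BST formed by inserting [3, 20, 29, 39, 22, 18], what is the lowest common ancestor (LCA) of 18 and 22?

Tree insertion order: [3, 20, 29, 39, 22, 18]
Tree (level-order array): [3, None, 20, 18, 29, None, None, 22, 39]
In a BST, the LCA of p=18, q=22 is the first node v on the
root-to-leaf path with p <= v <= q (go left if both < v, right if both > v).
Walk from root:
  at 3: both 18 and 22 > 3, go right
  at 20: 18 <= 20 <= 22, this is the LCA
LCA = 20


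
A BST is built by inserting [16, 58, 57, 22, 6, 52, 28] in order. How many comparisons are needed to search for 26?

Search path for 26: 16 -> 58 -> 57 -> 22 -> 52 -> 28
Found: False
Comparisons: 6


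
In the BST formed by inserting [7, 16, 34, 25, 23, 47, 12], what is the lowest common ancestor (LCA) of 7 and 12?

Tree insertion order: [7, 16, 34, 25, 23, 47, 12]
Tree (level-order array): [7, None, 16, 12, 34, None, None, 25, 47, 23]
In a BST, the LCA of p=7, q=12 is the first node v on the
root-to-leaf path with p <= v <= q (go left if both < v, right if both > v).
Walk from root:
  at 7: 7 <= 7 <= 12, this is the LCA
LCA = 7


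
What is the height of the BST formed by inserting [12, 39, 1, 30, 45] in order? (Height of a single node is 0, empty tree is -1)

Insertion order: [12, 39, 1, 30, 45]
Tree (level-order array): [12, 1, 39, None, None, 30, 45]
Compute height bottom-up (empty subtree = -1):
  height(1) = 1 + max(-1, -1) = 0
  height(30) = 1 + max(-1, -1) = 0
  height(45) = 1 + max(-1, -1) = 0
  height(39) = 1 + max(0, 0) = 1
  height(12) = 1 + max(0, 1) = 2
Height = 2


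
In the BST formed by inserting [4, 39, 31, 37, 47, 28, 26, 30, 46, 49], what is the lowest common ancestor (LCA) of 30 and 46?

Tree insertion order: [4, 39, 31, 37, 47, 28, 26, 30, 46, 49]
Tree (level-order array): [4, None, 39, 31, 47, 28, 37, 46, 49, 26, 30]
In a BST, the LCA of p=30, q=46 is the first node v on the
root-to-leaf path with p <= v <= q (go left if both < v, right if both > v).
Walk from root:
  at 4: both 30 and 46 > 4, go right
  at 39: 30 <= 39 <= 46, this is the LCA
LCA = 39


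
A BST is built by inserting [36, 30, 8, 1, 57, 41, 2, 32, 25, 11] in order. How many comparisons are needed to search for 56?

Search path for 56: 36 -> 57 -> 41
Found: False
Comparisons: 3


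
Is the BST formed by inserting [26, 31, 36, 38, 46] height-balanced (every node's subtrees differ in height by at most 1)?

Tree (level-order array): [26, None, 31, None, 36, None, 38, None, 46]
Definition: a tree is height-balanced if, at every node, |h(left) - h(right)| <= 1 (empty subtree has height -1).
Bottom-up per-node check:
  node 46: h_left=-1, h_right=-1, diff=0 [OK], height=0
  node 38: h_left=-1, h_right=0, diff=1 [OK], height=1
  node 36: h_left=-1, h_right=1, diff=2 [FAIL (|-1-1|=2 > 1)], height=2
  node 31: h_left=-1, h_right=2, diff=3 [FAIL (|-1-2|=3 > 1)], height=3
  node 26: h_left=-1, h_right=3, diff=4 [FAIL (|-1-3|=4 > 1)], height=4
Node 36 violates the condition: |-1 - 1| = 2 > 1.
Result: Not balanced


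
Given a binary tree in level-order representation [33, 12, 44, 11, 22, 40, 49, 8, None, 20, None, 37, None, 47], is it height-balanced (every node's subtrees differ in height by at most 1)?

Tree (level-order array): [33, 12, 44, 11, 22, 40, 49, 8, None, 20, None, 37, None, 47]
Definition: a tree is height-balanced if, at every node, |h(left) - h(right)| <= 1 (empty subtree has height -1).
Bottom-up per-node check:
  node 8: h_left=-1, h_right=-1, diff=0 [OK], height=0
  node 11: h_left=0, h_right=-1, diff=1 [OK], height=1
  node 20: h_left=-1, h_right=-1, diff=0 [OK], height=0
  node 22: h_left=0, h_right=-1, diff=1 [OK], height=1
  node 12: h_left=1, h_right=1, diff=0 [OK], height=2
  node 37: h_left=-1, h_right=-1, diff=0 [OK], height=0
  node 40: h_left=0, h_right=-1, diff=1 [OK], height=1
  node 47: h_left=-1, h_right=-1, diff=0 [OK], height=0
  node 49: h_left=0, h_right=-1, diff=1 [OK], height=1
  node 44: h_left=1, h_right=1, diff=0 [OK], height=2
  node 33: h_left=2, h_right=2, diff=0 [OK], height=3
All nodes satisfy the balance condition.
Result: Balanced
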